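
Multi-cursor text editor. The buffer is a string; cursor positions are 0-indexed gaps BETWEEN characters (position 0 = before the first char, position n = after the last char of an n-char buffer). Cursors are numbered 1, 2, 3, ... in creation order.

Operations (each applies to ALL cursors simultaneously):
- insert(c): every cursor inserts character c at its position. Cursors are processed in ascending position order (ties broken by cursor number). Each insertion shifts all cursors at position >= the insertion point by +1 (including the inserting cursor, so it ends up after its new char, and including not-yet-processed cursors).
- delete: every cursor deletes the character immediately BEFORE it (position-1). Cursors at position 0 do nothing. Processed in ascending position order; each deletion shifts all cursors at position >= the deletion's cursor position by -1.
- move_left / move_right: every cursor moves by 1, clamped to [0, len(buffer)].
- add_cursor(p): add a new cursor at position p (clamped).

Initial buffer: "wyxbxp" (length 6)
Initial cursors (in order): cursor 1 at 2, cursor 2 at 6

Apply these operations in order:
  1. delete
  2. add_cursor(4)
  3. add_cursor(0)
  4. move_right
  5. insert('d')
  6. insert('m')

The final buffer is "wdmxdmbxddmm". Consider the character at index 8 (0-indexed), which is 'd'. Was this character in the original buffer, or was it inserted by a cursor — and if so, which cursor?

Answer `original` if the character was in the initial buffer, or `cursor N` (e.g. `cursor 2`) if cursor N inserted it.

Answer: cursor 2

Derivation:
After op 1 (delete): buffer="wxbx" (len 4), cursors c1@1 c2@4, authorship ....
After op 2 (add_cursor(4)): buffer="wxbx" (len 4), cursors c1@1 c2@4 c3@4, authorship ....
After op 3 (add_cursor(0)): buffer="wxbx" (len 4), cursors c4@0 c1@1 c2@4 c3@4, authorship ....
After op 4 (move_right): buffer="wxbx" (len 4), cursors c4@1 c1@2 c2@4 c3@4, authorship ....
After op 5 (insert('d')): buffer="wdxdbxdd" (len 8), cursors c4@2 c1@4 c2@8 c3@8, authorship .4.1..23
After op 6 (insert('m')): buffer="wdmxdmbxddmm" (len 12), cursors c4@3 c1@6 c2@12 c3@12, authorship .44.11..2323
Authorship (.=original, N=cursor N): . 4 4 . 1 1 . . 2 3 2 3
Index 8: author = 2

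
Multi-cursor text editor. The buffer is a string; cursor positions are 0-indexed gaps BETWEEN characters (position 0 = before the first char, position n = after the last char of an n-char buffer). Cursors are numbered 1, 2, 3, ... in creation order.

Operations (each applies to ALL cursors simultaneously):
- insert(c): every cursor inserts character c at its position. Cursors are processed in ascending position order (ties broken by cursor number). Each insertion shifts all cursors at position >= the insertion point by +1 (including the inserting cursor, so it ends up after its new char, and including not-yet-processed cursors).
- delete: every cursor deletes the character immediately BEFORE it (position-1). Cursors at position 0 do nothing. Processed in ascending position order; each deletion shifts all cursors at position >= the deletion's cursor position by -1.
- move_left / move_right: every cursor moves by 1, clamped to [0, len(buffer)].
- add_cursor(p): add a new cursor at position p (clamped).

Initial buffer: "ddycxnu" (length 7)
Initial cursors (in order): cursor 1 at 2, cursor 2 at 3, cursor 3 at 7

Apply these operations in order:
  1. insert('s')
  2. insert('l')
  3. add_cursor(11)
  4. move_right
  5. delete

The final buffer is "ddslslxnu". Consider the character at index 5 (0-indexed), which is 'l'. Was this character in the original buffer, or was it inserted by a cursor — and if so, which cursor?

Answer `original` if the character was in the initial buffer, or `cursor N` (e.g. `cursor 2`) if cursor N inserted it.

After op 1 (insert('s')): buffer="ddsyscxnus" (len 10), cursors c1@3 c2@5 c3@10, authorship ..1.2....3
After op 2 (insert('l')): buffer="ddslyslcxnusl" (len 13), cursors c1@4 c2@7 c3@13, authorship ..11.22....33
After op 3 (add_cursor(11)): buffer="ddslyslcxnusl" (len 13), cursors c1@4 c2@7 c4@11 c3@13, authorship ..11.22....33
After op 4 (move_right): buffer="ddslyslcxnusl" (len 13), cursors c1@5 c2@8 c4@12 c3@13, authorship ..11.22....33
After op 5 (delete): buffer="ddslslxnu" (len 9), cursors c1@4 c2@6 c3@9 c4@9, authorship ..1122...
Authorship (.=original, N=cursor N): . . 1 1 2 2 . . .
Index 5: author = 2

Answer: cursor 2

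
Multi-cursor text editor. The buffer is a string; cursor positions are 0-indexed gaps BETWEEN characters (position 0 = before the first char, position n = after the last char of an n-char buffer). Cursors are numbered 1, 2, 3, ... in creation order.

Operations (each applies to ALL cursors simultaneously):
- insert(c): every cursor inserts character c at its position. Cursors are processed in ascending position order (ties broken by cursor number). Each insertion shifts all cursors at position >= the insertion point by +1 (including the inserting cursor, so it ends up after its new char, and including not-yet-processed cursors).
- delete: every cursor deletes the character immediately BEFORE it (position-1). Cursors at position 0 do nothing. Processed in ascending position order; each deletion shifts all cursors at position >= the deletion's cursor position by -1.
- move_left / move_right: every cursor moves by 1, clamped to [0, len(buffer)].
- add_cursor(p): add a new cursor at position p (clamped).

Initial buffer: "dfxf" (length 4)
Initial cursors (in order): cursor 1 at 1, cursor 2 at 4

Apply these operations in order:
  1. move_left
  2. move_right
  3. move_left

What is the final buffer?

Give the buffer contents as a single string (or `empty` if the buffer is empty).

Answer: dfxf

Derivation:
After op 1 (move_left): buffer="dfxf" (len 4), cursors c1@0 c2@3, authorship ....
After op 2 (move_right): buffer="dfxf" (len 4), cursors c1@1 c2@4, authorship ....
After op 3 (move_left): buffer="dfxf" (len 4), cursors c1@0 c2@3, authorship ....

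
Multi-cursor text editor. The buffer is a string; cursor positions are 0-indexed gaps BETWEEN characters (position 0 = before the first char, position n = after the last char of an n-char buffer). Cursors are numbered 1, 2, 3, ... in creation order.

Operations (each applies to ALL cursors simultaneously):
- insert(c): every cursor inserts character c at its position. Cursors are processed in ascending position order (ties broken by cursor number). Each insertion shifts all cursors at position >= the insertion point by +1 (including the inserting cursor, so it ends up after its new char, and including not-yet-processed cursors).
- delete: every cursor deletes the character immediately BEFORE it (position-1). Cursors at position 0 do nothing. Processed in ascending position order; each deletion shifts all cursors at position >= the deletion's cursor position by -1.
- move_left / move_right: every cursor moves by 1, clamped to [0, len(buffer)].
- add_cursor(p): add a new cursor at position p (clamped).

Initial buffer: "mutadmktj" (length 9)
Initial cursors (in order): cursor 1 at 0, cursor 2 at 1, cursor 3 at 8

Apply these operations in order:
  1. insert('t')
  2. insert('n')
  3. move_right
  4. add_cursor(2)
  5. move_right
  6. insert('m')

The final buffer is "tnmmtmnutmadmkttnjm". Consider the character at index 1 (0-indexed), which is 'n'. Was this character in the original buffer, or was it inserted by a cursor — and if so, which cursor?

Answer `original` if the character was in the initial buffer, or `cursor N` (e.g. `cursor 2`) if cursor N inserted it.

Answer: cursor 1

Derivation:
After op 1 (insert('t')): buffer="tmtutadmkttj" (len 12), cursors c1@1 c2@3 c3@11, authorship 1.2.......3.
After op 2 (insert('n')): buffer="tnmtnutadmkttnj" (len 15), cursors c1@2 c2@5 c3@14, authorship 11.22.......33.
After op 3 (move_right): buffer="tnmtnutadmkttnj" (len 15), cursors c1@3 c2@6 c3@15, authorship 11.22.......33.
After op 4 (add_cursor(2)): buffer="tnmtnutadmkttnj" (len 15), cursors c4@2 c1@3 c2@6 c3@15, authorship 11.22.......33.
After op 5 (move_right): buffer="tnmtnutadmkttnj" (len 15), cursors c4@3 c1@4 c2@7 c3@15, authorship 11.22.......33.
After op 6 (insert('m')): buffer="tnmmtmnutmadmkttnjm" (len 19), cursors c4@4 c1@6 c2@10 c3@19, authorship 11.4212..2.....33.3
Authorship (.=original, N=cursor N): 1 1 . 4 2 1 2 . . 2 . . . . . 3 3 . 3
Index 1: author = 1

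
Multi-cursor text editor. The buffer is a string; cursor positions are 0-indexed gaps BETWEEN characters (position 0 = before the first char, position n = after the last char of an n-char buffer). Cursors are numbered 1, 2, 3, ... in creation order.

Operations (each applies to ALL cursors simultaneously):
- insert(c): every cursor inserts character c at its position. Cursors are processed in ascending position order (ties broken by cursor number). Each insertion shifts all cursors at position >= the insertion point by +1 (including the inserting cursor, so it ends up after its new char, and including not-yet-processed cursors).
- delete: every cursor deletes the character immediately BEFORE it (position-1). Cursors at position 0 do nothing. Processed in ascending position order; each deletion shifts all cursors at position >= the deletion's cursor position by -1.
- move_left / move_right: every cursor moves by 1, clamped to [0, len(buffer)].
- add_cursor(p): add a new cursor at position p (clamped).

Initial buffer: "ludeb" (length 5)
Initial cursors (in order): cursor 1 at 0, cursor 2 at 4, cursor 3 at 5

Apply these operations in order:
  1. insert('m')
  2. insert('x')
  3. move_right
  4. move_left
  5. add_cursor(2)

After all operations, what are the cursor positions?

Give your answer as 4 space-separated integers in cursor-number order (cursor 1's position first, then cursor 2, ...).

After op 1 (insert('m')): buffer="mludembm" (len 8), cursors c1@1 c2@6 c3@8, authorship 1....2.3
After op 2 (insert('x')): buffer="mxludemxbmx" (len 11), cursors c1@2 c2@8 c3@11, authorship 11....22.33
After op 3 (move_right): buffer="mxludemxbmx" (len 11), cursors c1@3 c2@9 c3@11, authorship 11....22.33
After op 4 (move_left): buffer="mxludemxbmx" (len 11), cursors c1@2 c2@8 c3@10, authorship 11....22.33
After op 5 (add_cursor(2)): buffer="mxludemxbmx" (len 11), cursors c1@2 c4@2 c2@8 c3@10, authorship 11....22.33

Answer: 2 8 10 2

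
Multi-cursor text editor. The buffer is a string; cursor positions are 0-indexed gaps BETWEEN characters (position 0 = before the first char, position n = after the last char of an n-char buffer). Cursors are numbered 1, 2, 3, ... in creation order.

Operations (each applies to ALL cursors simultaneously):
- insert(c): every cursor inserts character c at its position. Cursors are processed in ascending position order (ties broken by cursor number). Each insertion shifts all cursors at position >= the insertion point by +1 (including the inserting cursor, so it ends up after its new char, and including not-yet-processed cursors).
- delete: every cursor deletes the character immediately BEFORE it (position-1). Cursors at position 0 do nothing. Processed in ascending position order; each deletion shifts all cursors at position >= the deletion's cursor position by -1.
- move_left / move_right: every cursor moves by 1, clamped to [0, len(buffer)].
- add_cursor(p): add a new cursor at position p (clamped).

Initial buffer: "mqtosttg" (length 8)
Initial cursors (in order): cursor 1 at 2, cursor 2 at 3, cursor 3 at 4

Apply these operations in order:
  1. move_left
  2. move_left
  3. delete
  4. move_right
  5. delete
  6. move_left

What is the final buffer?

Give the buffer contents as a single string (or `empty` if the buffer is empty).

Answer: osttg

Derivation:
After op 1 (move_left): buffer="mqtosttg" (len 8), cursors c1@1 c2@2 c3@3, authorship ........
After op 2 (move_left): buffer="mqtosttg" (len 8), cursors c1@0 c2@1 c3@2, authorship ........
After op 3 (delete): buffer="tosttg" (len 6), cursors c1@0 c2@0 c3@0, authorship ......
After op 4 (move_right): buffer="tosttg" (len 6), cursors c1@1 c2@1 c3@1, authorship ......
After op 5 (delete): buffer="osttg" (len 5), cursors c1@0 c2@0 c3@0, authorship .....
After op 6 (move_left): buffer="osttg" (len 5), cursors c1@0 c2@0 c3@0, authorship .....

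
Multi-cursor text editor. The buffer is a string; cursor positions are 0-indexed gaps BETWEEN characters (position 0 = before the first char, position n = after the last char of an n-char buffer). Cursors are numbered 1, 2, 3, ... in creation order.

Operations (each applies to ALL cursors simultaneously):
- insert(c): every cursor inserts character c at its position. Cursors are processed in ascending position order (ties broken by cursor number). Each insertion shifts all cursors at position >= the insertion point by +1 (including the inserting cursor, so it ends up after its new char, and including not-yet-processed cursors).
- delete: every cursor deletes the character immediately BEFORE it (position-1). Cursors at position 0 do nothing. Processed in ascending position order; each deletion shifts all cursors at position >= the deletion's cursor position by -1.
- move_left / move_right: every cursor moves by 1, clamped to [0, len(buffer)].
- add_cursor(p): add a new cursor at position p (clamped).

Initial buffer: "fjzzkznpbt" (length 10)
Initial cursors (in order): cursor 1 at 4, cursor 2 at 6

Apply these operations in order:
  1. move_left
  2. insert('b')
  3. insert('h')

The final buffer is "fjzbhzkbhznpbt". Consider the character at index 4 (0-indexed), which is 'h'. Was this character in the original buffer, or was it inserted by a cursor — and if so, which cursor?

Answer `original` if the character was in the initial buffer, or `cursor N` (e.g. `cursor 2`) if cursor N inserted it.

Answer: cursor 1

Derivation:
After op 1 (move_left): buffer="fjzzkznpbt" (len 10), cursors c1@3 c2@5, authorship ..........
After op 2 (insert('b')): buffer="fjzbzkbznpbt" (len 12), cursors c1@4 c2@7, authorship ...1..2.....
After op 3 (insert('h')): buffer="fjzbhzkbhznpbt" (len 14), cursors c1@5 c2@9, authorship ...11..22.....
Authorship (.=original, N=cursor N): . . . 1 1 . . 2 2 . . . . .
Index 4: author = 1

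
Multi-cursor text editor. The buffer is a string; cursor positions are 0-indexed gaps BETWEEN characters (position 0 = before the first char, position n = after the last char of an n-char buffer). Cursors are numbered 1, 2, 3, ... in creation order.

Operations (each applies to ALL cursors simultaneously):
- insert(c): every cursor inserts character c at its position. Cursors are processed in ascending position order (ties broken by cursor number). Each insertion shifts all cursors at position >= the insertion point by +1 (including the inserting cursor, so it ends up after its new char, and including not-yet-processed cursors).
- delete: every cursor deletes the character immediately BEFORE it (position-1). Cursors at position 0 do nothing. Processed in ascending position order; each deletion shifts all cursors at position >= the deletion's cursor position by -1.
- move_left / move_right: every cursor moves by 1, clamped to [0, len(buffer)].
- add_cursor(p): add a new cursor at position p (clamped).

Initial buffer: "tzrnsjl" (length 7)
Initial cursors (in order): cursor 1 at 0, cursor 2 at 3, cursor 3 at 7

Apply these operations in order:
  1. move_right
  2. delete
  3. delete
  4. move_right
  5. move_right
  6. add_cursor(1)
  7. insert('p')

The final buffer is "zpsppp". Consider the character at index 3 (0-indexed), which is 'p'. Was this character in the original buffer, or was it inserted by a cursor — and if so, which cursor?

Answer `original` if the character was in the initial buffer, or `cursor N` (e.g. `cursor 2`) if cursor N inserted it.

Answer: cursor 1

Derivation:
After op 1 (move_right): buffer="tzrnsjl" (len 7), cursors c1@1 c2@4 c3@7, authorship .......
After op 2 (delete): buffer="zrsj" (len 4), cursors c1@0 c2@2 c3@4, authorship ....
After op 3 (delete): buffer="zs" (len 2), cursors c1@0 c2@1 c3@2, authorship ..
After op 4 (move_right): buffer="zs" (len 2), cursors c1@1 c2@2 c3@2, authorship ..
After op 5 (move_right): buffer="zs" (len 2), cursors c1@2 c2@2 c3@2, authorship ..
After op 6 (add_cursor(1)): buffer="zs" (len 2), cursors c4@1 c1@2 c2@2 c3@2, authorship ..
After op 7 (insert('p')): buffer="zpsppp" (len 6), cursors c4@2 c1@6 c2@6 c3@6, authorship .4.123
Authorship (.=original, N=cursor N): . 4 . 1 2 3
Index 3: author = 1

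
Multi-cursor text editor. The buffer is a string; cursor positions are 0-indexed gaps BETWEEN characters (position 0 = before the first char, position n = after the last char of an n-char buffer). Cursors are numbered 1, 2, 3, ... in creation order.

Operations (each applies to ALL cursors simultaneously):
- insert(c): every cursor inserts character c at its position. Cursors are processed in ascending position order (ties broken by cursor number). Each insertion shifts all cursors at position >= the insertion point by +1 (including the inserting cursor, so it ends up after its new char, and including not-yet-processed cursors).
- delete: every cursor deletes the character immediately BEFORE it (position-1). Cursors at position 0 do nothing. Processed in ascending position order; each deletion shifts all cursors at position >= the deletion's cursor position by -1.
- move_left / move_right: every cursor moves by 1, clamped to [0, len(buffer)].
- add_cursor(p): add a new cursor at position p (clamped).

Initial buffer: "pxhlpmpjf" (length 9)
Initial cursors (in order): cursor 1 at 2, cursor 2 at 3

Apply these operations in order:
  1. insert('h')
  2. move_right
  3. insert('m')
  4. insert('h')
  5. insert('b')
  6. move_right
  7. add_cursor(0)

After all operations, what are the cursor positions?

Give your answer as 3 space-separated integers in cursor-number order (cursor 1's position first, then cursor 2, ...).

Answer: 8 13 0

Derivation:
After op 1 (insert('h')): buffer="pxhhhlpmpjf" (len 11), cursors c1@3 c2@5, authorship ..1.2......
After op 2 (move_right): buffer="pxhhhlpmpjf" (len 11), cursors c1@4 c2@6, authorship ..1.2......
After op 3 (insert('m')): buffer="pxhhmhlmpmpjf" (len 13), cursors c1@5 c2@8, authorship ..1.12.2.....
After op 4 (insert('h')): buffer="pxhhmhhlmhpmpjf" (len 15), cursors c1@6 c2@10, authorship ..1.112.22.....
After op 5 (insert('b')): buffer="pxhhmhbhlmhbpmpjf" (len 17), cursors c1@7 c2@12, authorship ..1.1112.222.....
After op 6 (move_right): buffer="pxhhmhbhlmhbpmpjf" (len 17), cursors c1@8 c2@13, authorship ..1.1112.222.....
After op 7 (add_cursor(0)): buffer="pxhhmhbhlmhbpmpjf" (len 17), cursors c3@0 c1@8 c2@13, authorship ..1.1112.222.....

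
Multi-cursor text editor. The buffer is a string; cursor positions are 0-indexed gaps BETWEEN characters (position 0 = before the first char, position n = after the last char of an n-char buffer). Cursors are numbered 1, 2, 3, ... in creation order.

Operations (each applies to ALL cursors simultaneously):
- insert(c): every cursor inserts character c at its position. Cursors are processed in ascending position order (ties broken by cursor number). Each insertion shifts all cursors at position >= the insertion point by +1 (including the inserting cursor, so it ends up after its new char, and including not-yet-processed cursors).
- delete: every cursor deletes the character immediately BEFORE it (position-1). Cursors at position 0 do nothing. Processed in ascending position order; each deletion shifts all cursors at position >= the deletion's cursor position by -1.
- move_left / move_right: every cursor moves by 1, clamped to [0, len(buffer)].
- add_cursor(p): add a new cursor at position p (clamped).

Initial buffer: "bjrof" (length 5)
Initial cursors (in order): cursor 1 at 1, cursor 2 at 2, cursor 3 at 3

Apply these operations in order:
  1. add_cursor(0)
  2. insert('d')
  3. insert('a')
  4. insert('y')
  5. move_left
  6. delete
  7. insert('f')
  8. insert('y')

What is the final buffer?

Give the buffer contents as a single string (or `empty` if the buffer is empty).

After op 1 (add_cursor(0)): buffer="bjrof" (len 5), cursors c4@0 c1@1 c2@2 c3@3, authorship .....
After op 2 (insert('d')): buffer="dbdjdrdof" (len 9), cursors c4@1 c1@3 c2@5 c3@7, authorship 4.1.2.3..
After op 3 (insert('a')): buffer="dabdajdardaof" (len 13), cursors c4@2 c1@5 c2@8 c3@11, authorship 44.11.22.33..
After op 4 (insert('y')): buffer="daybdayjdayrdayof" (len 17), cursors c4@3 c1@7 c2@11 c3@15, authorship 444.111.222.333..
After op 5 (move_left): buffer="daybdayjdayrdayof" (len 17), cursors c4@2 c1@6 c2@10 c3@14, authorship 444.111.222.333..
After op 6 (delete): buffer="dybdyjdyrdyof" (len 13), cursors c4@1 c1@4 c2@7 c3@10, authorship 44.11.22.33..
After op 7 (insert('f')): buffer="dfybdfyjdfyrdfyof" (len 17), cursors c4@2 c1@6 c2@10 c3@14, authorship 444.111.222.333..
After op 8 (insert('y')): buffer="dfyybdfyyjdfyyrdfyyof" (len 21), cursors c4@3 c1@8 c2@13 c3@18, authorship 4444.1111.2222.3333..

Answer: dfyybdfyyjdfyyrdfyyof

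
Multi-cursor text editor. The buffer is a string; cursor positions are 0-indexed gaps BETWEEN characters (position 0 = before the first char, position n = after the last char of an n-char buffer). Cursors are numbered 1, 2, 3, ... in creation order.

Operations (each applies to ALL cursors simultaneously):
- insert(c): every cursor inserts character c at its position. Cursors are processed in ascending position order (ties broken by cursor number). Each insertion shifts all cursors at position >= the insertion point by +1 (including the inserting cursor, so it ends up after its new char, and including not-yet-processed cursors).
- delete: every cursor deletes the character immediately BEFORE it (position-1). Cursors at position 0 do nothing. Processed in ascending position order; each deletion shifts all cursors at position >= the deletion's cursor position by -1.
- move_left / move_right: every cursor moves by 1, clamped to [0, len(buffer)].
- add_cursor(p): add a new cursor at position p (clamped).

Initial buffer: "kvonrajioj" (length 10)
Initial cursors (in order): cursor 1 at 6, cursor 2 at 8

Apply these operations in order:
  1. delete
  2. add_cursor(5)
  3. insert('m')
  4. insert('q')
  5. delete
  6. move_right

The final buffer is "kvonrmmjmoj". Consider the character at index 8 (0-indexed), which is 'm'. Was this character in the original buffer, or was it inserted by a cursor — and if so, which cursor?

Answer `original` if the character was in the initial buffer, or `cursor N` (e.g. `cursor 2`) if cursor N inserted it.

After op 1 (delete): buffer="kvonrjoj" (len 8), cursors c1@5 c2@6, authorship ........
After op 2 (add_cursor(5)): buffer="kvonrjoj" (len 8), cursors c1@5 c3@5 c2@6, authorship ........
After op 3 (insert('m')): buffer="kvonrmmjmoj" (len 11), cursors c1@7 c3@7 c2@9, authorship .....13.2..
After op 4 (insert('q')): buffer="kvonrmmqqjmqoj" (len 14), cursors c1@9 c3@9 c2@12, authorship .....1313.22..
After op 5 (delete): buffer="kvonrmmjmoj" (len 11), cursors c1@7 c3@7 c2@9, authorship .....13.2..
After op 6 (move_right): buffer="kvonrmmjmoj" (len 11), cursors c1@8 c3@8 c2@10, authorship .....13.2..
Authorship (.=original, N=cursor N): . . . . . 1 3 . 2 . .
Index 8: author = 2

Answer: cursor 2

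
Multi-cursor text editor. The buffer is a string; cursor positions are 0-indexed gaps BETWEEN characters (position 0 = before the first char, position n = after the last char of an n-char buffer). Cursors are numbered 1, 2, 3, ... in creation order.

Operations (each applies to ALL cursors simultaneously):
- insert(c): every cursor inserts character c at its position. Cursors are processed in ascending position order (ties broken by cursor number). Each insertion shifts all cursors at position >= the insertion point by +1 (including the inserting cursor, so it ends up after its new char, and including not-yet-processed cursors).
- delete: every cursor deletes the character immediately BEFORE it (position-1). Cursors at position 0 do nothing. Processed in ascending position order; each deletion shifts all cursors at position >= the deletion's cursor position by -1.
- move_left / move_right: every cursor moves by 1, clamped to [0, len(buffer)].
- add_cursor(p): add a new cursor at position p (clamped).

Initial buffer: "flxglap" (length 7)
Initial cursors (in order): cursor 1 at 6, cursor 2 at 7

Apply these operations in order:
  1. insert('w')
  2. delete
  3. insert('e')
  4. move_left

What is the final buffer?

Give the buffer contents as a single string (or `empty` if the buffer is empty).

Answer: flxglaepe

Derivation:
After op 1 (insert('w')): buffer="flxglawpw" (len 9), cursors c1@7 c2@9, authorship ......1.2
After op 2 (delete): buffer="flxglap" (len 7), cursors c1@6 c2@7, authorship .......
After op 3 (insert('e')): buffer="flxglaepe" (len 9), cursors c1@7 c2@9, authorship ......1.2
After op 4 (move_left): buffer="flxglaepe" (len 9), cursors c1@6 c2@8, authorship ......1.2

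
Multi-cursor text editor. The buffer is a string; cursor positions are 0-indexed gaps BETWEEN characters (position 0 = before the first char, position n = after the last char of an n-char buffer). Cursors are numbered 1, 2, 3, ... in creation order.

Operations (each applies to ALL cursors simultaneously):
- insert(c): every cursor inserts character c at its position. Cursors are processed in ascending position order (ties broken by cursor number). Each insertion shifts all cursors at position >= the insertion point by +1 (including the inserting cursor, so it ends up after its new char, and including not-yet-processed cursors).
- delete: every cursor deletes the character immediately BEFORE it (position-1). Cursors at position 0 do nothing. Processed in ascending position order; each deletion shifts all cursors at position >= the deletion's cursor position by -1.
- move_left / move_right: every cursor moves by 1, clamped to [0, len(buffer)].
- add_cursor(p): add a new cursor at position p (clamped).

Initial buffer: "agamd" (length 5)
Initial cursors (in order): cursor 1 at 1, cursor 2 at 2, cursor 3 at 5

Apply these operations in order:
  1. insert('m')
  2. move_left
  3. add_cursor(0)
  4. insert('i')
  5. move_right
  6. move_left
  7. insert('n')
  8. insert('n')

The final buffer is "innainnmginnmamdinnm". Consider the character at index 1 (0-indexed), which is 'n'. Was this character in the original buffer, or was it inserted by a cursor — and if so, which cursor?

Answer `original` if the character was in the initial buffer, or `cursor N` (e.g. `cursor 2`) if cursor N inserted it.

Answer: cursor 4

Derivation:
After op 1 (insert('m')): buffer="amgmamdm" (len 8), cursors c1@2 c2@4 c3@8, authorship .1.2...3
After op 2 (move_left): buffer="amgmamdm" (len 8), cursors c1@1 c2@3 c3@7, authorship .1.2...3
After op 3 (add_cursor(0)): buffer="amgmamdm" (len 8), cursors c4@0 c1@1 c2@3 c3@7, authorship .1.2...3
After op 4 (insert('i')): buffer="iaimgimamdim" (len 12), cursors c4@1 c1@3 c2@6 c3@11, authorship 4.11.22...33
After op 5 (move_right): buffer="iaimgimamdim" (len 12), cursors c4@2 c1@4 c2@7 c3@12, authorship 4.11.22...33
After op 6 (move_left): buffer="iaimgimamdim" (len 12), cursors c4@1 c1@3 c2@6 c3@11, authorship 4.11.22...33
After op 7 (insert('n')): buffer="inainmginmamdinm" (len 16), cursors c4@2 c1@5 c2@9 c3@15, authorship 44.111.222...333
After op 8 (insert('n')): buffer="innainnmginnmamdinnm" (len 20), cursors c4@3 c1@7 c2@12 c3@19, authorship 444.1111.2222...3333
Authorship (.=original, N=cursor N): 4 4 4 . 1 1 1 1 . 2 2 2 2 . . . 3 3 3 3
Index 1: author = 4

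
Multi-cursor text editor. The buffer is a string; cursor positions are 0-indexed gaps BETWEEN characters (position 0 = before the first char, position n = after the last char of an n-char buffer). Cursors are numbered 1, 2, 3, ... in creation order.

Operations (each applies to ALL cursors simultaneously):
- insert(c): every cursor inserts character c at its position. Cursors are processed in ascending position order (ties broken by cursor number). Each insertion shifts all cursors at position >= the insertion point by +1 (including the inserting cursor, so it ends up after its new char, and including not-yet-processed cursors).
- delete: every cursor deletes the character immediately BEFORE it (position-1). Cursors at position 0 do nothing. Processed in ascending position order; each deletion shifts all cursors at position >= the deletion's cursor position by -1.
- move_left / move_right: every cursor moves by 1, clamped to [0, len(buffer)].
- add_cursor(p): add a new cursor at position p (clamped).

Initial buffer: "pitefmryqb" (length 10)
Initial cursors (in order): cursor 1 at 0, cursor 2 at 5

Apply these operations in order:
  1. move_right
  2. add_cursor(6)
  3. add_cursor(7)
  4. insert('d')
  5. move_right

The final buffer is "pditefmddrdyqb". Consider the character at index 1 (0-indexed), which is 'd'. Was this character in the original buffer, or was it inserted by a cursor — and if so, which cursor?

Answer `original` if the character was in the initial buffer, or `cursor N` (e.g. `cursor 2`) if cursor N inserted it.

Answer: cursor 1

Derivation:
After op 1 (move_right): buffer="pitefmryqb" (len 10), cursors c1@1 c2@6, authorship ..........
After op 2 (add_cursor(6)): buffer="pitefmryqb" (len 10), cursors c1@1 c2@6 c3@6, authorship ..........
After op 3 (add_cursor(7)): buffer="pitefmryqb" (len 10), cursors c1@1 c2@6 c3@6 c4@7, authorship ..........
After op 4 (insert('d')): buffer="pditefmddrdyqb" (len 14), cursors c1@2 c2@9 c3@9 c4@11, authorship .1.....23.4...
After op 5 (move_right): buffer="pditefmddrdyqb" (len 14), cursors c1@3 c2@10 c3@10 c4@12, authorship .1.....23.4...
Authorship (.=original, N=cursor N): . 1 . . . . . 2 3 . 4 . . .
Index 1: author = 1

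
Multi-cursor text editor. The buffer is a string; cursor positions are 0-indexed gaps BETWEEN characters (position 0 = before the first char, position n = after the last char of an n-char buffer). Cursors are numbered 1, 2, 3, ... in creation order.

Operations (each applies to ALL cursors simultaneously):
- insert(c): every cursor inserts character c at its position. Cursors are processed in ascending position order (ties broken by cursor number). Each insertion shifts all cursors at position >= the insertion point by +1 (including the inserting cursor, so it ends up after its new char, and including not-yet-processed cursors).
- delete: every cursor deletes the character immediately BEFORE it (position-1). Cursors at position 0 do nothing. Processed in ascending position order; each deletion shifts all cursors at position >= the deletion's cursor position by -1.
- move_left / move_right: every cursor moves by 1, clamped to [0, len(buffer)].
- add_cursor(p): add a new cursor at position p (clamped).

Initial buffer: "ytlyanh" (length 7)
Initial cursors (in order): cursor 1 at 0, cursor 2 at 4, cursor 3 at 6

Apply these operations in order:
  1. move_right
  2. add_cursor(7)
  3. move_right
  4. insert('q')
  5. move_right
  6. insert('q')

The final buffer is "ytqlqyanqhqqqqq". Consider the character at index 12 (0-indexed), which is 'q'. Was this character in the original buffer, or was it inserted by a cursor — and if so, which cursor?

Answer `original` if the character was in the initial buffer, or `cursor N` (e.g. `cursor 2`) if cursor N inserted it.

Answer: cursor 4

Derivation:
After op 1 (move_right): buffer="ytlyanh" (len 7), cursors c1@1 c2@5 c3@7, authorship .......
After op 2 (add_cursor(7)): buffer="ytlyanh" (len 7), cursors c1@1 c2@5 c3@7 c4@7, authorship .......
After op 3 (move_right): buffer="ytlyanh" (len 7), cursors c1@2 c2@6 c3@7 c4@7, authorship .......
After op 4 (insert('q')): buffer="ytqlyanqhqq" (len 11), cursors c1@3 c2@8 c3@11 c4@11, authorship ..1....2.34
After op 5 (move_right): buffer="ytqlyanqhqq" (len 11), cursors c1@4 c2@9 c3@11 c4@11, authorship ..1....2.34
After op 6 (insert('q')): buffer="ytqlqyanqhqqqqq" (len 15), cursors c1@5 c2@11 c3@15 c4@15, authorship ..1.1...2.23434
Authorship (.=original, N=cursor N): . . 1 . 1 . . . 2 . 2 3 4 3 4
Index 12: author = 4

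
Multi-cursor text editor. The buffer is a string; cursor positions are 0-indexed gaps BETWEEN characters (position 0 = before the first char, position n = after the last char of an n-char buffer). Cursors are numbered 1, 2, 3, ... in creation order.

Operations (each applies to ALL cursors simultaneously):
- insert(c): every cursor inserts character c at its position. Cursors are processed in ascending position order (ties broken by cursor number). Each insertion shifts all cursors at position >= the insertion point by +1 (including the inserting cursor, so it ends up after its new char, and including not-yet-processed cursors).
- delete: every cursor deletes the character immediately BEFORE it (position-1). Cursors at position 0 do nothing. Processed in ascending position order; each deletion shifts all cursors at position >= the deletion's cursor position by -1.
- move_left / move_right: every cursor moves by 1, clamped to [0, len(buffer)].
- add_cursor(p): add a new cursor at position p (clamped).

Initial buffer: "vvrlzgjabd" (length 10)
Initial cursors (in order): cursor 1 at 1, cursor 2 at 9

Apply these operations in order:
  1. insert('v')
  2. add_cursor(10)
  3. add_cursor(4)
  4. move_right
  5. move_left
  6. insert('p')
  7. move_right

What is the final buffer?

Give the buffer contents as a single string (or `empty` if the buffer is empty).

Answer: vvpvrplzgjabpvpd

Derivation:
After op 1 (insert('v')): buffer="vvvrlzgjabvd" (len 12), cursors c1@2 c2@11, authorship .1........2.
After op 2 (add_cursor(10)): buffer="vvvrlzgjabvd" (len 12), cursors c1@2 c3@10 c2@11, authorship .1........2.
After op 3 (add_cursor(4)): buffer="vvvrlzgjabvd" (len 12), cursors c1@2 c4@4 c3@10 c2@11, authorship .1........2.
After op 4 (move_right): buffer="vvvrlzgjabvd" (len 12), cursors c1@3 c4@5 c3@11 c2@12, authorship .1........2.
After op 5 (move_left): buffer="vvvrlzgjabvd" (len 12), cursors c1@2 c4@4 c3@10 c2@11, authorship .1........2.
After op 6 (insert('p')): buffer="vvpvrplzgjabpvpd" (len 16), cursors c1@3 c4@6 c3@13 c2@15, authorship .11..4......322.
After op 7 (move_right): buffer="vvpvrplzgjabpvpd" (len 16), cursors c1@4 c4@7 c3@14 c2@16, authorship .11..4......322.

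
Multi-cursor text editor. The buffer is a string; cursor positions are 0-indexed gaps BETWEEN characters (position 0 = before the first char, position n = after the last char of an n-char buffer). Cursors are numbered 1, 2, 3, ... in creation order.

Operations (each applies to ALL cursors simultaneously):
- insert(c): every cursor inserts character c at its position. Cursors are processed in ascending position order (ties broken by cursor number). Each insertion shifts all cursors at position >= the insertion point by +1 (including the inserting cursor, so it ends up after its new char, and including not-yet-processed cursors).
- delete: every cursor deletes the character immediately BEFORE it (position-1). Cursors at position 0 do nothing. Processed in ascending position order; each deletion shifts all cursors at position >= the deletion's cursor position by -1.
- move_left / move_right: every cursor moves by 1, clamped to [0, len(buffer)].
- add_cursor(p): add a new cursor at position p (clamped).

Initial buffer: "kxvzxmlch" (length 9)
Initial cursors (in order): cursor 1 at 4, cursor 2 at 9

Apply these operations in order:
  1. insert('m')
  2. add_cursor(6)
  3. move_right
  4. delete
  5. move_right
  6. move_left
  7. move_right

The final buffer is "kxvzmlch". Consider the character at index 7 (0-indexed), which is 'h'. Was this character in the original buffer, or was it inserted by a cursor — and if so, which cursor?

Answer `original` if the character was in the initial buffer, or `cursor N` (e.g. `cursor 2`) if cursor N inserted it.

Answer: original

Derivation:
After op 1 (insert('m')): buffer="kxvzmxmlchm" (len 11), cursors c1@5 c2@11, authorship ....1.....2
After op 2 (add_cursor(6)): buffer="kxvzmxmlchm" (len 11), cursors c1@5 c3@6 c2@11, authorship ....1.....2
After op 3 (move_right): buffer="kxvzmxmlchm" (len 11), cursors c1@6 c3@7 c2@11, authorship ....1.....2
After op 4 (delete): buffer="kxvzmlch" (len 8), cursors c1@5 c3@5 c2@8, authorship ....1...
After op 5 (move_right): buffer="kxvzmlch" (len 8), cursors c1@6 c3@6 c2@8, authorship ....1...
After op 6 (move_left): buffer="kxvzmlch" (len 8), cursors c1@5 c3@5 c2@7, authorship ....1...
After op 7 (move_right): buffer="kxvzmlch" (len 8), cursors c1@6 c3@6 c2@8, authorship ....1...
Authorship (.=original, N=cursor N): . . . . 1 . . .
Index 7: author = original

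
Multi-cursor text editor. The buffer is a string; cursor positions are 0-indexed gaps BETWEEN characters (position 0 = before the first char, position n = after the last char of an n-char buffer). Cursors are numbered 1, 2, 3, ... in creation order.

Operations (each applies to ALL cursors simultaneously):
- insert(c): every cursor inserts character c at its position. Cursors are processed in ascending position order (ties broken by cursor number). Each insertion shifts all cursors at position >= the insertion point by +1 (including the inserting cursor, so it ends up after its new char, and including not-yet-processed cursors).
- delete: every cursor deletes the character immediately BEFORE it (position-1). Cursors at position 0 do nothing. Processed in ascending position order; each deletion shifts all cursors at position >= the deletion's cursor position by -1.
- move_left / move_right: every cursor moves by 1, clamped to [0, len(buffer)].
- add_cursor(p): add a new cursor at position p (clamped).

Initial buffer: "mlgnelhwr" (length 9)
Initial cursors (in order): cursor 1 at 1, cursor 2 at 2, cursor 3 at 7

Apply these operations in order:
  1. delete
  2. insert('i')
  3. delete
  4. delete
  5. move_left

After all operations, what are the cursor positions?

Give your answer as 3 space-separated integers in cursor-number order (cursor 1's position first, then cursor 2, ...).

After op 1 (delete): buffer="gnelwr" (len 6), cursors c1@0 c2@0 c3@4, authorship ......
After op 2 (insert('i')): buffer="iigneliwr" (len 9), cursors c1@2 c2@2 c3@7, authorship 12....3..
After op 3 (delete): buffer="gnelwr" (len 6), cursors c1@0 c2@0 c3@4, authorship ......
After op 4 (delete): buffer="gnewr" (len 5), cursors c1@0 c2@0 c3@3, authorship .....
After op 5 (move_left): buffer="gnewr" (len 5), cursors c1@0 c2@0 c3@2, authorship .....

Answer: 0 0 2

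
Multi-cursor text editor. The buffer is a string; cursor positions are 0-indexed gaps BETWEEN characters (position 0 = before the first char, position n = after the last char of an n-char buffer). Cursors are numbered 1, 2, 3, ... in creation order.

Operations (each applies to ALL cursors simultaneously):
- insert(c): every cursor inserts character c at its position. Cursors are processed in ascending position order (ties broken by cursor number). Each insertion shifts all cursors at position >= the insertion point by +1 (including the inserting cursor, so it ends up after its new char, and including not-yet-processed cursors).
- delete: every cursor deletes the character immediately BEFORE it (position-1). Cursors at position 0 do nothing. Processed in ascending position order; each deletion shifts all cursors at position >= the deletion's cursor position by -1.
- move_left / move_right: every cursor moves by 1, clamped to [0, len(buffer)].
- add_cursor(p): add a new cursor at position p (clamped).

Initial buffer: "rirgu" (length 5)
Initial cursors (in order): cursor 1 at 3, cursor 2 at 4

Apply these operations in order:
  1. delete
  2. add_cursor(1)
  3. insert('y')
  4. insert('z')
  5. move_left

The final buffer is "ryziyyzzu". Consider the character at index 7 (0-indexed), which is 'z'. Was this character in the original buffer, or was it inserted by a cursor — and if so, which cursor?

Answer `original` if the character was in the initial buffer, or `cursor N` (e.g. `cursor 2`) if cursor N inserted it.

Answer: cursor 2

Derivation:
After op 1 (delete): buffer="riu" (len 3), cursors c1@2 c2@2, authorship ...
After op 2 (add_cursor(1)): buffer="riu" (len 3), cursors c3@1 c1@2 c2@2, authorship ...
After op 3 (insert('y')): buffer="ryiyyu" (len 6), cursors c3@2 c1@5 c2@5, authorship .3.12.
After op 4 (insert('z')): buffer="ryziyyzzu" (len 9), cursors c3@3 c1@8 c2@8, authorship .33.1212.
After op 5 (move_left): buffer="ryziyyzzu" (len 9), cursors c3@2 c1@7 c2@7, authorship .33.1212.
Authorship (.=original, N=cursor N): . 3 3 . 1 2 1 2 .
Index 7: author = 2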